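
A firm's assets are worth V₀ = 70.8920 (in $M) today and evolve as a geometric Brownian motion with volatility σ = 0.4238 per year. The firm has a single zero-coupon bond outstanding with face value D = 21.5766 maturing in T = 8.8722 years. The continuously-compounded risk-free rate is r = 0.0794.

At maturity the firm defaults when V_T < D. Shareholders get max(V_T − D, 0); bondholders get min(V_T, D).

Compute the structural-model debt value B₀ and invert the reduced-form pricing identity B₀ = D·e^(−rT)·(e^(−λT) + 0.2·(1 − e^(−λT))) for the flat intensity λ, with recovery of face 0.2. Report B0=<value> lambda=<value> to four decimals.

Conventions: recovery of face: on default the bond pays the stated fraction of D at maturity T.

B0=9.7863 lambda=0.0123

Work the structural quantities from V₀ = 70.8920 against face 21.5766:
d₁ = [ln(V₀/D) + (r + σ²/2)T] / (σ√T)
   = [ln(70.8920/21.5766) + (0.0794 + 0.5·0.4238²)·8.8722] / (0.4238·√8.8722)
   = [1.189548 + 1.501205] / 1.262341 = 2.131558
d₂ = d₁ − σ√T = 2.131558 − 1.262341 = 0.869218
N(d₁) = 0.983478,  N(d₂) = 0.807636,  e^(−rT) = 0.494379
E₀ = V₀·N(d₁) − D·e^(−rT)·N(d₂)
   = 70.8920·0.983478 − 21.5766·0.494379·0.807636 = 61.105683
B₀ = V₀ − E₀ = 70.8920 − 61.105683 = 9.786317
e^(−λT) = (B₀·e^(rT)/D − 0.2)/(1 − 0.2) = (9.7863·2.022739/21.5766 − 0.2)/0.8 = 0.89679407
λ = −ln(0.89679407)/8.8722 = 0.012278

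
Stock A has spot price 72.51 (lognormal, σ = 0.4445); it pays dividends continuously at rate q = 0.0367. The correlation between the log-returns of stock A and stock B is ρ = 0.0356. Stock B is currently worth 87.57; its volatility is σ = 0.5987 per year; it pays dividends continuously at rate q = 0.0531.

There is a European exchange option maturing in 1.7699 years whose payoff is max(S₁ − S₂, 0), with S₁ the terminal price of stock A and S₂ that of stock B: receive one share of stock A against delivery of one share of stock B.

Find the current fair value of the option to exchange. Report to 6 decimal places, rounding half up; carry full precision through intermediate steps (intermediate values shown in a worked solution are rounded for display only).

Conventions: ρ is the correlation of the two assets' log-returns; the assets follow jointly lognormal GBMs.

exchange price = 22.077423

σ_eff = √(σ₁² + σ₂² − 2ρσ₁σ₂) = √(0.4445² + 0.5987² − 2·0.0356·0.4445·0.5987) = 0.732853
d₁ = (ln(S₁/S₂) + (q₂ − q₁ + σ_eff²/2)T) / (σ_eff√T) = (ln(72.51/87.57) + (0.0531 − 0.0367 + 0.268537)·1.7699) / 0.974970 = 0.323698
d₂ = d₁ − σ_eff√T = 0.323698 − 0.974970 = -0.651272
N(d₁) = 0.626917,  N(d₂) = 0.257435
V = S₁·e^{−q₁T}·N(d₁) − S₂·e^{−q₂T}·N(d₂) = 42.598861 − 20.521438 = 22.077423
Key observation: pricing in stock B-units makes this a unit-strike call on the ratio S₁/S₂ — the risk-free rate cancels and cannot affect the value.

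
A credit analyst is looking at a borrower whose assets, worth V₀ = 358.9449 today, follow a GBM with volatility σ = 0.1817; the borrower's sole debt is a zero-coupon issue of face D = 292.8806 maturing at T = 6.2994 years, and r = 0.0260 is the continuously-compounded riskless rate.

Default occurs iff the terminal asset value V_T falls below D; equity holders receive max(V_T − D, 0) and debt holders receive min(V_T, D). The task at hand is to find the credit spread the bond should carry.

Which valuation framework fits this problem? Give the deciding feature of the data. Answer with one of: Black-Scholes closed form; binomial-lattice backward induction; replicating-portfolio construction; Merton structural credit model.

framework: Merton structural credit model

Key observation: the data describe a firm's assets (V₀ = 358.9449, GBM) and a single zero-coupon debt of face 292.8806, so credit quantities follow from equity-as-call in the structural model.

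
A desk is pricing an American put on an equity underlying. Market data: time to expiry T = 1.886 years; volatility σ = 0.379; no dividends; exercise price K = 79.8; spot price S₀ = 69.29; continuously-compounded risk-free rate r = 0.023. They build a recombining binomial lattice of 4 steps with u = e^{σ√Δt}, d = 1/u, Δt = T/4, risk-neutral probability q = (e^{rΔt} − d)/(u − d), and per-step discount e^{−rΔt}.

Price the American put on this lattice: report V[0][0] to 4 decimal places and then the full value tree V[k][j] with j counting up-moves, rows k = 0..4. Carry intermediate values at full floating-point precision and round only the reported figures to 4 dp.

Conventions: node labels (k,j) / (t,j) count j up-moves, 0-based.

params: Δt=0.47150 u=1.29725 d=0.77086 q=0.45602 e^(-rΔt)=0.98921
t_4 payoffs: 55.3330 38.6257 10.5100 0.0000 0.0000
k=3: node(3,0) S=31.7397 payoff=48.0603 vs cont=47.1995 → 48.0603 [stop]  node(3,1) S=53.4132 payoff=26.3868 vs cont=25.5261 → 26.3868 [stop]  node(3,2) S=89.8862 payoff=0.0000 vs cont=5.6556 → 5.6556 [wait]  node(3,3) S=151.2647 payoff=0.0000 vs cont=0.0000 → 0.0000 [wait]
k=2: node(2,0) S=41.1743 payoff=38.6257 vs cont=37.7650 → 38.6257 [stop]  node(2,1) S=69.2900 payoff=10.5100 vs cont=16.7504 → 16.7504 [wait]  node(2,2) S=116.6045 payoff=0.0000 vs cont=3.0434 → 3.0434 [wait]
k=1: node(1,0) S=53.4132 payoff=26.3868 vs cont=28.3412 → 28.3412 [wait]  node(1,1) S=89.8862 payoff=0.0000 vs cont=10.3865 → 10.3865 [wait]
k=0: node(0,0) S=69.2900 payoff=10.5100 vs cont=19.9361 → 19.9361 [wait]

price = 19.9361
tree:
19.9361
28.3412 10.3865
38.6257 16.7504 3.0434
48.0603 26.3868 5.6556 0.0000
55.3330 38.6257 10.5100 0.0000 0.0000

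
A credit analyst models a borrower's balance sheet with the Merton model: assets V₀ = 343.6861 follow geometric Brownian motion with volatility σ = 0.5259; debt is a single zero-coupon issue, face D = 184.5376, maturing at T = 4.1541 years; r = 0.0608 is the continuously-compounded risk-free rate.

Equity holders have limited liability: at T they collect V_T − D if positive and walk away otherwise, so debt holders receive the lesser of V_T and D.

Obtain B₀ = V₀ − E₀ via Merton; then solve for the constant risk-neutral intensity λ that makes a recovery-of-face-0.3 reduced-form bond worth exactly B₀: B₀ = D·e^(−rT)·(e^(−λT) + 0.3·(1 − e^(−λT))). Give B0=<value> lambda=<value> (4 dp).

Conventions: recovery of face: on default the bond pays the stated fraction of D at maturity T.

Equity is a call on the firm's assets struck at D = 184.5376:
d₁ = [ln(V₀/D) + (r + σ²/2)T] / (σ√T)
   = [ln(343.6861/184.5376) + (0.0608 + 0.5·0.5259²)·4.1541] / (0.5259·√4.1541)
   = [0.621876 + 0.827021] / 1.071869 = 1.351748
d₂ = d₁ − σ√T = 1.351748 − 1.071869 = 0.279879
N(d₁) = 0.911772,  N(d₂) = 0.610215,  e^(−rT) = 0.776802
E₀ = V₀·N(d₁) − D·e^(−rT)·N(d₂)
   = 343.6861·0.911772 − 184.5376·0.776802·0.610215 = 225.889525
B₀ = V₀ − E₀ = 343.6861 − 225.889525 = 117.796575
e^(−λT) = (B₀·e^(rT)/D − 0.3)/(1 − 0.3) = (117.7966·1.287329/184.5376 − 0.3)/0.7 = 0.74535071
λ = −ln(0.74535071)/4.1541 = 0.070749

B0=117.7966 lambda=0.0707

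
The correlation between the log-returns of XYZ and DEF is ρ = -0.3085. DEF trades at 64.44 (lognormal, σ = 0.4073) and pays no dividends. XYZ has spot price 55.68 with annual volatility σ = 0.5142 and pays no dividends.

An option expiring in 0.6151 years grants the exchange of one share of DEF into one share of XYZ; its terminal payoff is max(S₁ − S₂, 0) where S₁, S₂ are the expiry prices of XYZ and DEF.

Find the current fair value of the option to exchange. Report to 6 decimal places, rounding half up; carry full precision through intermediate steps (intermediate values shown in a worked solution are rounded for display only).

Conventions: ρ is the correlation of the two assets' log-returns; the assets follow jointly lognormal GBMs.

σ_eff = √(σ₁² + σ₂² − 2ρσ₁σ₂) = √(0.5142² + 0.4073² − 2·-0.3085·0.5142·0.4073) = 0.748008
d₁ = (ln(S₁/S₂) + (q₂ − q₁ + σ_eff²/2)T) / (σ_eff√T) = (ln(55.68/64.44) + (0.0 − 0.0 + 0.279758)·0.6151) / 0.586650 = 0.044261
d₂ = d₁ − σ_eff√T = 0.044261 − 0.586650 = -0.542389
N(d₁) = 0.517652,  N(d₂) = 0.293775
V = S₁·e^{−q₁T}·N(d₁) − S₂·e^{−q₂T}·N(d₂) = 28.822844 − 18.930874 = 9.891970
Key observation: r never enters — measured in units of DEF, the claim is a call on S₁/S₂ struck at 1, so only the dividend yields and σ_eff matter.

exchange price = 9.891970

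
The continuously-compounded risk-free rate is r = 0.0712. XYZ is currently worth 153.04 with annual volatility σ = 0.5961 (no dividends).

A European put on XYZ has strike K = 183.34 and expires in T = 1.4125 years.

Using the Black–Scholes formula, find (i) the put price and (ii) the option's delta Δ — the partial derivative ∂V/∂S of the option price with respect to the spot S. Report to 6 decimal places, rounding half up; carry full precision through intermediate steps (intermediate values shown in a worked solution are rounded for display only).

price = 50.781377
Δ = -0.404699

σ√T = 0.5961·√1.4125 = 0.708457
d₁ = (ln(S/K) + (r+σ²/2)T) / (σ√T) = (ln(153.04/183.34) + (0.0712+0.5961²/2)·1.4125) / 0.708457 = (-0.180643 + 0.351525) / 0.708457 = 0.241204
d₂ = d₁ − σ√T = 0.241204 − 0.708457 = -0.467253
e^{−rT} = 0.904322
N(−d₁) = 0.404699,  N(−d₂) = 0.679841
Put price V = K·e^{−rT}·N(−d₂) − S·N(−d₁) = 112.716448 − 61.935071 = 50.781377
Δ = −N(−d₁) = -0.404699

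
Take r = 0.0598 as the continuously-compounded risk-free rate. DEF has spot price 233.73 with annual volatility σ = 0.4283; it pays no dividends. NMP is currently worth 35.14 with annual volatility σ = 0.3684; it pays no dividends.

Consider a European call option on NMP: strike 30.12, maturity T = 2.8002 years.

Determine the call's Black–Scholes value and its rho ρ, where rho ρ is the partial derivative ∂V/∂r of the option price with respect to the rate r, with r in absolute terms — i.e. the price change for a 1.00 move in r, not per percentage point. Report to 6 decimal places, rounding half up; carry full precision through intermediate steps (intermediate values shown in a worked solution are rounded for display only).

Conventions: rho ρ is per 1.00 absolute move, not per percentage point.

price = 13.105313
ρ = 41.697742

σ√T = 0.3684·√2.8002 = 0.616473
d₁ = (ln(S/K) + (r+σ²/2)T) / (σ√T) = (ln(35.14/30.12) + (0.0598+0.3684²/2)·2.8002) / 0.616473 = (0.154151 + 0.357472) / 0.616473 = 0.829918
d₂ = d₁ − σ√T = 0.829918 − 0.616473 = 0.213445
e^{−rT} = 0.845817
N(d₁) = 0.796707,  N(d₂) = 0.584510
Call price V = S·N(d₁) − K·e^{−rT}·N(d₂) = 27.996300 − 14.890987 = 13.105313
ρ = K·T·e^{−rT}·N(d₂) = 41.697742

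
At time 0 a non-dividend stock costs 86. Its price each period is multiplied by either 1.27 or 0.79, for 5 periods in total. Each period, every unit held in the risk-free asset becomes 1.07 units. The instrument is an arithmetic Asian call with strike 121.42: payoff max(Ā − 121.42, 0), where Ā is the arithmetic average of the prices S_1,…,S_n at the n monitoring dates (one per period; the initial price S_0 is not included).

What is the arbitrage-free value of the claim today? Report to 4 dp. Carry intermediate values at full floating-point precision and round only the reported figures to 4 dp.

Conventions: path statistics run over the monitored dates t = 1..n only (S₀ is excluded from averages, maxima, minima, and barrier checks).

price = 6.4157

Set p* = 0.5833 (from d < R < u); the path-dependent value is the discounted p*-expectation over all price paths.
Enumerate all 2^5 = 32 price paths (U = up ×1.27, D = down ×0.79); each path with k up-moves has probability p*^k·(1−p*)^(5−k).
DDDDD: Ā=44.7947, payoff=0.0000, prob=0.012559
UDDDD: Ā=72.0118, payoff=0.0000, prob=0.017582
DUDDD: Ā=63.7558, payoff=0.0000, prob=0.017582
UUDDD: Ā=102.4935, payoff=0.0000, prob=0.024615
DDUDD: Ā=57.2336, payoff=0.0000, prob=0.017582
UDUDD: Ā=92.0084, payoff=0.0000, prob=0.024615
DUUDD: Ā=83.7524, payoff=0.0000, prob=0.024615
UUUDD: Ā=134.6399, payoff=13.2199, prob=0.034461
DDDUD: Ā=52.0810, payoff=0.0000, prob=0.017582
UDDUD: Ā=83.7251, payoff=0.0000, prob=0.024615
DUDUD: Ā=75.4691, payoff=0.0000, prob=0.024615
UUDUD: Ā=121.3238, payoff=0.0000, prob=0.034461
DDUUD: Ā=68.9469, payoff=0.0000, prob=0.024615
UDUUD: Ā=110.8387, payoff=0.0000, prob=0.034461
DUUUD: Ā=102.5827, payoff=0.0000, prob=0.034461
UUUUD: Ā=164.9114, payoff=43.4914, prob=0.048245
DDDDU: Ā=48.0105, payoff=0.0000, prob=0.017582
UDDDU: Ā=77.1814, payoff=0.0000, prob=0.024615
DUDDU: Ā=68.9254, payoff=0.0000, prob=0.024615
UUDDU: Ā=110.8041, payoff=0.0000, prob=0.034461
DDUDU: Ā=62.4031, payoff=0.0000, prob=0.024615
UDUDU: Ā=100.3190, payoff=0.0000, prob=0.034461
DUUDU: Ā=92.0630, payoff=0.0000, prob=0.034461
UUUDU: Ā=147.9999, payoff=26.5799, prob=0.048245
DDDUU: Ā=57.2506, payoff=0.0000, prob=0.024615
UDDUU: Ā=92.0357, payoff=0.0000, prob=0.034461
DUDUU: Ā=83.7797, payoff=0.0000, prob=0.034461
UUDUU: Ā=134.6838, payoff=13.2638, prob=0.048245
DDUUU: Ā=77.2575, payoff=0.0000, prob=0.034461
UDUUU: Ā=124.1987, payoff=2.7787, prob=0.048245
DUUUU: Ā=115.9427, payoff=0.0000, prob=0.048245
UUUUU: Ā=186.3889, payoff=64.9689, prob=0.067544
Price = Σ prob·payoff / R^5 = 8.998406 / 1.402552 = 6.4157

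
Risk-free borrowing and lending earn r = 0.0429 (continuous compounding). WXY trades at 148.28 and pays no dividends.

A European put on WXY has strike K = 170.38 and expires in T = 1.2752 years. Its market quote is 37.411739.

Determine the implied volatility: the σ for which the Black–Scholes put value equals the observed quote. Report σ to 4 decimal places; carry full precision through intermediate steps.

sigma = 0.4415

At σ = 0.4415 the Black–Scholes value reproduces the quote:
σ√T = 0.4415·√1.2752 = 0.498563
d₁ = (ln(S/K) + (r+σ²/2)T) / (σ√T) = (ln(148.28/170.38) + (0.0429+0.4415²/2)·1.2752) / 0.498563 = (-0.138929 + 0.178989) / 0.498563 = 0.080350
d₂ = d₁ − σ√T = 0.080350 − 0.498563 = -0.418213
e^{−rT} = 0.946763
N(−d₁) = 0.467979,  N(−d₂) = 0.662104
V = K·e^{−rT}·N(−d₂) − S·N(−d₁) = 106.803716 − 69.391977 = 37.411739 (the quoted price), and the Black–Scholes price is strictly increasing in σ, so σ is unique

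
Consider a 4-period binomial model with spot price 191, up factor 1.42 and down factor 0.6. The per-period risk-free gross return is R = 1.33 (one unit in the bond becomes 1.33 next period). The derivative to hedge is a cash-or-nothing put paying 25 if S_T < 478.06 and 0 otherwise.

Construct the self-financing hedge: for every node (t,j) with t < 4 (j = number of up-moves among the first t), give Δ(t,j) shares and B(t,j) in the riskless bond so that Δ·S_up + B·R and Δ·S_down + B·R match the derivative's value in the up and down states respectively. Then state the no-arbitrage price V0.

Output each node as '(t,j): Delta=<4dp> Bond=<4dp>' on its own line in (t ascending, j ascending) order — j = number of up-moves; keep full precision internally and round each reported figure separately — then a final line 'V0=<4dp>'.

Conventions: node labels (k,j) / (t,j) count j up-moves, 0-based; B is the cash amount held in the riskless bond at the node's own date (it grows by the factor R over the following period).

No-arbitrage ⇒ martingale measure with p* = (R−d)/(u−d) = 0.8902.
At maturity the claim pays: V(4,0)=25.0000, V(4,1)=25.0000, V(4,2)=25.0000, V(4,3)=25.0000, V(4,4)=0.0000
  t=3,j=0: stock 41.2560 → up 58.5835 (V=25.0000), down 24.7536 (V=25.0000). Price 18.7970; hedge Δ=0.0000, bond B=18.7970.
  t=3,j=1: stock 97.6392 → up 138.6477 (V=25.0000), down 58.5835 (V=25.0000). Price 18.7970; hedge Δ=0.0000, bond B=18.7970.
  t=3,j=2: stock 231.0794 → up 328.1328 (V=25.0000), down 138.6477 (V=25.0000). Price 18.7970; hedge Δ=0.0000, bond B=18.7970.
  t=3,j=3: stock 546.8880 → up 776.5810 (V=0.0000), down 328.1328 (V=25.0000). Price 2.0631; hedge Δ=-0.0557, bond B=32.5509.
  t=2,j=0: stock 68.7600 → up 97.6392 (V=18.7970), down 41.2560 (V=18.7970). Price 14.1331; hedge Δ=0.0000, bond B=14.1331.
  t=2,j=1: stock 162.7320 → up 231.0794 (V=18.7970), down 97.6392 (V=18.7970). Price 14.1331; hedge Δ=0.0000, bond B=14.1331.
  t=2,j=2: stock 385.1324 → up 546.8880 (V=2.0631), down 231.0794 (V=18.7970). Price 2.9321; hedge Δ=-0.0530, bond B=23.3393.
  t=1,j=0: stock 114.6000 → up 162.7320 (V=14.1331), down 68.7600 (V=14.1331). Price 10.6264; hedge Δ=0.0000, bond B=10.6264.
  t=1,j=1: stock 271.2200 → up 385.1324 (V=2.9321), down 162.7320 (V=14.1331). Price 3.1289; hedge Δ=-0.0504, bond B=16.7886.
  t=0,j=0: stock 191.0000 → up 271.2200 (V=3.1289), down 114.6000 (V=10.6264). Price 2.9713; hedge Δ=-0.0479, bond B=12.1145.
Check: Δ(0,0)·S0 + B(0,0) = 2.9713 = V0.

(0,0): Delta=-0.0479 Bond=12.1145
(1,0): Delta=0.0000 Bond=10.6264
(1,1): Delta=-0.0504 Bond=16.7886
(2,0): Delta=0.0000 Bond=14.1331
(2,1): Delta=0.0000 Bond=14.1331
(2,2): Delta=-0.0530 Bond=23.3393
(3,0): Delta=0.0000 Bond=18.7970
(3,1): Delta=0.0000 Bond=18.7970
(3,2): Delta=0.0000 Bond=18.7970
(3,3): Delta=-0.0557 Bond=32.5509
V0=2.9713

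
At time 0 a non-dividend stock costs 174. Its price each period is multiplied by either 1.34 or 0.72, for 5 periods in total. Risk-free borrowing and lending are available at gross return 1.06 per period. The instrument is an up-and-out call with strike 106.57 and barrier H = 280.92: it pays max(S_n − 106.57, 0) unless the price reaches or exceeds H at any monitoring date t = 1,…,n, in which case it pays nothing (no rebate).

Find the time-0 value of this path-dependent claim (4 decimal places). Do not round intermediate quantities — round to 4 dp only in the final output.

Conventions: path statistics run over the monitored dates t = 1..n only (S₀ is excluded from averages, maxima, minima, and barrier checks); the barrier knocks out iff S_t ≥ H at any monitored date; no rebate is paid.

Under the martingale measure an up-move has probability p* = 0.5484; value the claim as the probability-weighted average of per-path payoffs, discounted 5 periods at R = 1.06.
Enumerate all 2^5 = 32 price paths (U = up ×1.34, D = down ×0.72); each path with k up-moves has probability p*^k·(1−p*)^(5−k).
DDDDD: M=125.2800, payoff=0.0000, prob=0.018786
UDDDD: M=233.1600, payoff=0.0000, prob=0.022811
DUDDD: M=167.8752, payoff=0.0000, prob=0.022811
UUDDD: M=312.4344, payoff=0.0000, prob=0.027700
DDUDD: M=125.2800, payoff=0.0000, prob=0.022811
UDUDD: M=233.1600, payoff=10.0455, prob=0.027700
DUUDD: M=224.9528, payoff=10.0455, prob=0.027700
UUUDD: M=418.6621, payoff=0.0000, prob=0.033635
DDDUD: M=125.2800, payoff=0.0000, prob=0.022811
UDDUD: M=233.1600, payoff=10.0455, prob=0.027700
DUDUD: M=167.8752, payoff=10.0455, prob=0.027700
UUDUD: M=312.4344, payoff=0.0000, prob=0.033635
DDUUD: M=161.9660, payoff=10.0455, prob=0.027700
UDUUD: M=301.4367, payoff=0.0000, prob=0.033635
DUUUD: M=301.4367, payoff=0.0000, prob=0.033635
UUUUD: M=561.0072, payoff=0.0000, prob=0.040843
DDDDU: M=125.2800, payoff=0.0000, prob=0.022811
UDDDU: M=233.1600, payoff=10.0455, prob=0.027700
DUDDU: M=167.8752, payoff=10.0455, prob=0.027700
UUDDU: M=312.4344, payoff=0.0000, prob=0.033635
DDUDU: M=125.2800, payoff=10.0455, prob=0.027700
UDUDU: M=233.1600, payoff=110.4644, prob=0.033635
DUUDU: M=224.9528, payoff=110.4644, prob=0.033635
UUUDU: M=418.6621, payoff=0.0000, prob=0.040843
DDDUU: M=125.2800, payoff=10.0455, prob=0.027700
UDDUU: M=233.1600, payoff=110.4644, prob=0.033635
DUDUU: M=217.0344, payoff=110.4644, prob=0.033635
UUDUU: M=403.9252, payoff=0.0000, prob=0.040843
DDUUU: M=217.0344, payoff=110.4644, prob=0.033635
UDUUU: M=403.9252, payoff=0.0000, prob=0.040843
DUUUU: M=403.9252, payoff=0.0000, prob=0.040843
UUUUU: M=751.7497, payoff=0.0000, prob=0.049595
Price = Σ prob·payoff / R^5 = 21.081792 / 1.338226 = 15.7535

price = 15.7535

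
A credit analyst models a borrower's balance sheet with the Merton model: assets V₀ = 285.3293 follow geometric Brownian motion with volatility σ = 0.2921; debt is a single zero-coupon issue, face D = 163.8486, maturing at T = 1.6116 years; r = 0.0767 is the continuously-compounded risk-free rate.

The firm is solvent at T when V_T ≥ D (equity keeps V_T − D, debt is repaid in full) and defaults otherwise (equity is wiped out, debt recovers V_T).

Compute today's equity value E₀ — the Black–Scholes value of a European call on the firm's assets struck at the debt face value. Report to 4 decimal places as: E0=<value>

Apply the equity-as-call identities (strike 163.8486, horizon 1.6116 years):
d₁ = [ln(V₀/D) + (r + σ²/2)T] / (σ√T)
   = [ln(285.3293/163.8486) + (0.0767 + 0.5·0.2921²)·1.6116] / (0.2921·√1.6116)
   = [0.554701 + 0.192363] / 0.370817 = 2.014640
d₂ = d₁ − σ√T = 2.014640 − 0.370817 = 1.643822
N(d₁) = 0.978029,  N(d₂) = 0.949894,  e^(−rT) = 0.883725
E₀ = V₀·N(d₁) − D·e^(−rT)·N(d₂)
   = 285.3293·0.978029 − 163.8486·0.883725·0.949894 = 141.518488

E0=141.5185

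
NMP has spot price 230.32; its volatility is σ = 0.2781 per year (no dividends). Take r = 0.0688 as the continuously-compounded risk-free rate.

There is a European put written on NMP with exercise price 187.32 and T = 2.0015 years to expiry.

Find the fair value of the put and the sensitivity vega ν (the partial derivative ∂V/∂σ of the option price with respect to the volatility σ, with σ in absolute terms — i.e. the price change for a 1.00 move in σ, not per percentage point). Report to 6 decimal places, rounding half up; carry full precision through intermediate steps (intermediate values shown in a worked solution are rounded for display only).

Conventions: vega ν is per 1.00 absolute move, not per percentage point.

σ√T = 0.2781·√2.0015 = 0.393440
d₁ = (ln(S/K) + (r+σ²/2)T) / (σ√T) = (ln(230.32/187.32) + (0.0688+0.2781²/2)·2.0015) / 0.393440 = (0.206651 + 0.215101) / 0.393440 = 1.071960
d₂ = d₁ − σ√T = 1.071960 − 0.393440 = 0.678519
e^{−rT} = 0.871357
N(−d₁) = 0.141869,  N(−d₂) = 0.248721
Put price V = K·e^{−rT}·N(−d₂) − S·N(−d₁) = 40.596933 − 32.675285 = 7.921648
φ(d₁) = (1/√(2π))·e^{−d₁²/2} = 0.224588
ν = S·φ(d₁)·√T = 73.180633

price = 7.921648
ν = 73.180633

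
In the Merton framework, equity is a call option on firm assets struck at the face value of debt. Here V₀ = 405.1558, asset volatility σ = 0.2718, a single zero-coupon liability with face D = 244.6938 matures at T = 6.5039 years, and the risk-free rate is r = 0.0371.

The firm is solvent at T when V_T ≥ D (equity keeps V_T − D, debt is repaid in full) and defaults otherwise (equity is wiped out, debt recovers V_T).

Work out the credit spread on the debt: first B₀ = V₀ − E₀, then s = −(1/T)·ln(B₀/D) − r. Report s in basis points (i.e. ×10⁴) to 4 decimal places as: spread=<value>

spread=111.0564

Apply the equity-as-call identities (strike 244.6938, horizon 6.5039 years):
d₁ = [ln(V₀/D) + (r + σ²/2)T] / (σ√T)
   = [ln(405.1558/244.6938) + (0.0371 + 0.5·0.2718²)·6.5039] / (0.2718·√6.5039)
   = [0.504264 + 0.481533] / 0.693165 = 1.422169
d₂ = d₁ − σ√T = 1.422169 − 0.693165 = 0.729005
N(d₁) = 0.922511,  N(d₂) = 0.767001,  e^(−rT) = 0.785610
E₀ = V₀·N(d₁) − D·e^(−rT)·N(d₂)
   = 405.1558·0.922511 − 244.6938·0.785610·0.767001 = 226.317333
B₀ = V₀ − E₀ = 405.1558 − 226.317333 = 178.838467
spread = −(1/T)·ln(B₀/D) − r = −(1/6.5039)·ln(178.838467/244.6938) − 0.0371 = 0.01110564
in basis points: 0.01110564 × 10⁴ = 111.0564 bp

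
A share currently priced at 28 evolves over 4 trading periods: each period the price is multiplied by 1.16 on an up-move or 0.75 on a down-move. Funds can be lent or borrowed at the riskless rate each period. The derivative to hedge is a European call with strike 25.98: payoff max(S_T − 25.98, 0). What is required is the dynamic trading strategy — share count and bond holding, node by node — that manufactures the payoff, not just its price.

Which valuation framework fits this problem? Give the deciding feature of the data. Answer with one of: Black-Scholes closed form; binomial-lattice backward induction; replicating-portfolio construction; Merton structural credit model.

Key observation: since the answer must list Δ and B at each node of the 1.16/0.75 lattice on 28, the replicating-portfolio method — solving the two-state system at every node — is the one that applies.

framework: replicating-portfolio construction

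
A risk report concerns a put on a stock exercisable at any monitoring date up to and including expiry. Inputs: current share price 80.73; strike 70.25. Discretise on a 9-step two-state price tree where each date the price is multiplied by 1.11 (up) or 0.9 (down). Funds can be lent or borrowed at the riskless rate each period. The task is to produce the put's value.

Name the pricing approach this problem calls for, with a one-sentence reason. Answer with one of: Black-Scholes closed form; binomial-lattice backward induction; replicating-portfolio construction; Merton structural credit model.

Key observation: with exercise allowed before expiry on a discrete up/down model (9 steps from spot 80.73), the strike-70.25 put's value must be rolled back through the tree testing early exercise at each node.

framework: binomial-lattice backward induction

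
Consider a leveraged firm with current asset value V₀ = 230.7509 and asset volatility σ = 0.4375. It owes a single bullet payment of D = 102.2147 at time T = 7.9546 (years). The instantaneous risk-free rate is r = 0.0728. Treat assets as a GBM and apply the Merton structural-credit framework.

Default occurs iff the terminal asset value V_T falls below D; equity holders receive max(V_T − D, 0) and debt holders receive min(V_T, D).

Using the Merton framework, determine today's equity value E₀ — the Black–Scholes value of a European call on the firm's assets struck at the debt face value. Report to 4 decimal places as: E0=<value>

E0=181.5763

Work the structural quantities from V₀ = 230.7509 against face 102.2147:
d₁ = [ln(V₀/D) + (r + σ²/2)T] / (σ√T)
   = [ln(230.7509/102.2147) + (0.0728 + 0.5·0.4375²)·7.9546] / (0.4375·√7.9546)
   = [0.814263 + 1.340375] / 1.233921 = 1.746172
d₂ = d₁ − σ√T = 1.746172 − 1.233921 = 0.512252
N(d₁) = 0.959610,  N(d₂) = 0.695763,  e^(−rT) = 0.560405
E₀ = V₀·N(d₁) − D·e^(−rT)·N(d₂)
   = 230.7509·0.959610 − 102.2147·0.560405·0.695763 = 181.576315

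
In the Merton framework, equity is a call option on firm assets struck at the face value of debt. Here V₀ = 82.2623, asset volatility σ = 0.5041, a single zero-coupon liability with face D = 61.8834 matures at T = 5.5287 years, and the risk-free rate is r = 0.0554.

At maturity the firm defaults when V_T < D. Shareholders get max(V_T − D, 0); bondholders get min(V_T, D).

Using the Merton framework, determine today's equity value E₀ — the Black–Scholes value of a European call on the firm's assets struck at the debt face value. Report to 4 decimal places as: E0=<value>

Work the structural quantities from V₀ = 82.2623 against face 61.8834:
d₁ = [ln(V₀/D) + (r + σ²/2)T] / (σ√T)
   = [ln(82.2623/61.8834) + (0.0554 + 0.5·0.5041²)·5.5287] / (0.5041·√5.5287)
   = [0.284661 + 1.008758] / 1.185300 = 1.091217
d₂ = d₁ − σ√T = 1.091217 − 1.185300 = -0.094083
N(d₁) = 0.862411,  N(d₂) = 0.462522,  e^(−rT) = 0.736173
E₀ = V₀·N(d₁) − D·e^(−rT)·N(d₂)
   = 82.2623·0.862411 − 61.8834·0.736173·0.462522 = 49.872884

E0=49.8729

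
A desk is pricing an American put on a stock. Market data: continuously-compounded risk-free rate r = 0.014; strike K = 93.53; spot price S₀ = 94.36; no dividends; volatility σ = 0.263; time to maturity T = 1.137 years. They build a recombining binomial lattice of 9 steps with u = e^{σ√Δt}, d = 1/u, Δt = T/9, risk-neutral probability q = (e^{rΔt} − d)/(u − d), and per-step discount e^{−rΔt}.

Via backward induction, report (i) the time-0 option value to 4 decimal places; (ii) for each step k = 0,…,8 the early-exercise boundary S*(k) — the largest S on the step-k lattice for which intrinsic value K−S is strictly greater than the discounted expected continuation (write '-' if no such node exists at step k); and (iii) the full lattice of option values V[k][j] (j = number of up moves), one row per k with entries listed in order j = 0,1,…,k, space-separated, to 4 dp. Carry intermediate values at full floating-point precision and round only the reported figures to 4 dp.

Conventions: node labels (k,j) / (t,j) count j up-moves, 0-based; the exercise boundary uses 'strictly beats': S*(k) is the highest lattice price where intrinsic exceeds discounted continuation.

price = 9.6965
boundary = - - - - 64.9229 59.1290 64.9229 71.2846 78.2696
tree:
9.6965
13.2957 5.9269
17.7255 8.6609 3.0581
22.9045 12.3149 4.8296 1.1964
28.6071 16.9592 7.4498 2.0772 0.2697
34.4010 22.5008 11.1626 3.5519 0.5257 0.0000
39.6778 28.6071 16.1273 5.9546 1.0248 0.0000 0.0000
44.4838 34.4010 22.2454 9.7180 1.9976 0.0000 0.0000 0.0000
48.8608 39.6778 28.6071 15.2604 3.8941 0.0000 0.0000 0.0000 0.0000
52.8472 44.4838 34.4010 22.2454 7.5910 0.0000 0.0000 0.0000 0.0000 0.0000

params: Δt=0.12633 u=1.09799 d=0.91076 q=0.48610 e^(-rΔt)=0.99823
t_9 payoffs: 52.8472 44.4838 34.4010 22.2454 7.5910 0.0000 0.0000 0.0000 0.0000 0.0000
t_8: node(8,0) S=44.6692 payoff=48.8608 vs cont=48.6955 → 48.8608 [stop]  node(8,1) S=53.8522 payoff=39.6778 vs cont=39.5126 → 39.6778 [stop]  node(8,2) S=64.9229 payoff=28.6071 vs cont=28.4418 → 28.6071 [stop]  node(8,3) S=78.2696 payoff=15.2604 vs cont=15.0951 → 15.2604 [stop]  node(8,4) S=94.3600 payoff=0.0000 vs cont=3.8941 → 3.8941 [wait]  node(8,5) S=113.7582 payoff=0.0000 vs cont=0.0000 → 0.0000 [wait]  node(8,6) S=137.1443 payoff=0.0000 vs cont=0.0000 → 0.0000 [wait]  node(8,7) S=165.3380 payoff=0.0000 vs cont=0.0000 → 0.0000 [wait]  node(8,8) S=199.3277 payoff=0.0000 vs cont=0.0000 → 0.0000 [wait]  ⇒ S*(8)=78.2696
t_7: node(7,0) S=49.0462 payoff=44.4838 vs cont=44.3185 → 44.4838 [stop]  node(7,1) S=59.1290 payoff=34.4010 vs cont=34.2357 → 34.4010 [stop]  node(7,2) S=71.2846 payoff=22.2454 vs cont=22.0802 → 22.2454 [stop]  node(7,3) S=85.9390 payoff=7.5910 vs cont=9.7180 → 9.7180 [wait]  node(7,4) S=103.6061 payoff=0.0000 vs cont=1.9976 → 1.9976 [wait]  node(7,5) S=124.9052 payoff=0.0000 vs cont=0.0000 → 0.0000 [wait]  node(7,6) S=150.5828 payoff=0.0000 vs cont=0.0000 → 0.0000 [wait]  node(7,7) S=181.5391 payoff=0.0000 vs cont=0.0000 → 0.0000 [wait]  ⇒ S*(7)=71.2846
t_6: node(6,0) S=53.8522 payoff=39.6778 vs cont=39.5126 → 39.6778 [stop]  node(6,1) S=64.9229 payoff=28.6071 vs cont=28.4418 → 28.6071 [stop]  node(6,2) S=78.2696 payoff=15.2604 vs cont=16.1273 → 16.1273 [wait]  node(6,3) S=94.3600 payoff=0.0000 vs cont=5.9546 → 5.9546 [wait]  node(6,4) S=113.7582 payoff=0.0000 vs cont=1.0248 → 1.0248 [wait]  node(6,5) S=137.1443 payoff=0.0000 vs cont=0.0000 → 0.0000 [wait]  node(6,6) S=165.3380 payoff=0.0000 vs cont=0.0000 → 0.0000 [wait]  ⇒ S*(6)=64.9229
t_5: node(5,0) S=59.1290 payoff=34.4010 vs cont=34.2357 → 34.4010 [stop]  node(5,1) S=71.2846 payoff=22.2454 vs cont=22.5008 → 22.5008 [wait]  node(5,2) S=85.9390 payoff=7.5910 vs cont=11.1626 → 11.1626 [wait]  node(5,3) S=103.6061 payoff=0.0000 vs cont=3.5519 → 3.5519 [wait]  node(5,4) S=124.9052 payoff=0.0000 vs cont=0.5257 → 0.5257 [wait]  node(5,5) S=150.5828 payoff=0.0000 vs cont=0.0000 → 0.0000 [wait]  ⇒ S*(5)=59.1290
t_4: node(4,0) S=64.9229 payoff=28.6071 vs cont=28.5657 → 28.6071 [stop]  node(4,1) S=78.2696 payoff=15.2604 vs cont=16.9592 → 16.9592 [wait]  node(4,2) S=94.3600 payoff=0.0000 vs cont=7.4498 → 7.4498 [wait]  node(4,3) S=113.7582 payoff=0.0000 vs cont=2.0772 → 2.0772 [wait]  node(4,4) S=137.1443 payoff=0.0000 vs cont=0.2697 → 0.2697 [wait]  ⇒ S*(4)=64.9229
t_3: node(3,0) S=71.2846 payoff=22.2454 vs cont=22.9045 → 22.9045 [wait]  node(3,1) S=85.9390 payoff=7.5910 vs cont=12.3149 → 12.3149 [wait]  node(3,2) S=103.6061 payoff=0.0000 vs cont=4.8296 → 4.8296 [wait]  node(3,3) S=124.9052 payoff=0.0000 vs cont=1.1964 → 1.1964 [wait]  ⇒ S*(3)=-
t_2: node(2,0) S=78.2696 payoff=15.2604 vs cont=17.7255 → 17.7255 [wait]  node(2,1) S=94.3600 payoff=0.0000 vs cont=8.6609 → 8.6609 [wait]  node(2,2) S=113.7582 payoff=0.0000 vs cont=3.0581 → 3.0581 [wait]  ⇒ S*(2)=-
t_1: node(1,0) S=85.9390 payoff=7.5910 vs cont=13.2957 → 13.2957 [wait]  node(1,1) S=103.6061 payoff=0.0000 vs cont=5.9269 → 5.9269 [wait]  ⇒ S*(1)=-
t_0: node(0,0) S=94.3600 payoff=0.0000 vs cont=9.6965 → 9.6965 [wait]  ⇒ S*(0)=-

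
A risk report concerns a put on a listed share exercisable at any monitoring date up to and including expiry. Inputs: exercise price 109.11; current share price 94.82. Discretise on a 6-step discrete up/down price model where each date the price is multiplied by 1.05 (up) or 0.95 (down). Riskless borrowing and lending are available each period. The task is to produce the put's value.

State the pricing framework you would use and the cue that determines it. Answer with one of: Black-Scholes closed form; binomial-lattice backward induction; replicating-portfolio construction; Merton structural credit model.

framework: binomial-lattice backward induction

Key observation: the put (strike 109.11 on spot 94.82) is American-style on a 6-step discrete price model, so the early-exercise decision at every node requires stepwise backward valuation — a closed form cannot price the exercise right.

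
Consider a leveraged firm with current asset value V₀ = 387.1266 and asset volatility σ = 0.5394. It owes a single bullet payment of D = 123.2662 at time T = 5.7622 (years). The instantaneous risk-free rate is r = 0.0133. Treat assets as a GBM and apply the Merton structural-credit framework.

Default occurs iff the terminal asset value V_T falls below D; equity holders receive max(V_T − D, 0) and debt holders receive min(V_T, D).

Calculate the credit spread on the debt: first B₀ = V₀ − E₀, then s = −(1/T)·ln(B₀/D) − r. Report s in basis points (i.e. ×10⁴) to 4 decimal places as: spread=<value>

spread=374.9824

With assets at 387.1266 and a single debt payment of 123.2662 at 5.7622 years:
d₁ = [ln(V₀/D) + (r + σ²/2)T] / (σ√T)
   = [ln(387.1266/123.2662) + (0.0133 + 0.5·0.5394²)·5.7622] / (0.5394·√5.7622)
   = [1.144406 + 0.914900] / 1.294807 = 1.590434
d₂ = d₁ − σ√T = 1.590434 − 1.294807 = 0.295627
N(d₁) = 0.944132,  N(d₂) = 0.616243,  e^(−rT) = 0.926226
E₀ = V₀·N(d₁) − D·e^(−rT)·N(d₂)
   = 387.1266·0.944132 − 123.2662·0.926226·0.616243 = 295.140579
B₀ = V₀ − E₀ = 387.1266 − 295.140579 = 91.986021
spread = −(1/T)·ln(B₀/D) − r = −(1/5.7622)·ln(91.986021/123.2662) − 0.0133 = 0.03749824
in basis points: 0.03749824 × 10⁴ = 374.9824 bp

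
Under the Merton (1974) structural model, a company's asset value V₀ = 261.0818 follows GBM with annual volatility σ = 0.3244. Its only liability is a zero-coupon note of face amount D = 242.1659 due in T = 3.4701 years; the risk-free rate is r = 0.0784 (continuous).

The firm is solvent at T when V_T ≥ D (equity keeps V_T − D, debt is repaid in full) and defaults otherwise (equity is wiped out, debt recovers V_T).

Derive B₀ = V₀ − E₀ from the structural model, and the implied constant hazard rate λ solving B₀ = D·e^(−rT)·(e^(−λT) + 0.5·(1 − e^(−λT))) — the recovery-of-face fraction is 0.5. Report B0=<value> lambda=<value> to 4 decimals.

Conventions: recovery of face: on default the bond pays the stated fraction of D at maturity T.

Equity is a call on the firm's assets struck at D = 242.1659:
d₁ = [ln(V₀/D) + (r + σ²/2)T] / (σ√T)
   = [ln(261.0818/242.1659) + (0.0784 + 0.5·0.3244²)·3.4701] / (0.3244·√3.4701)
   = [0.075211 + 0.454644] / 0.604299 = 0.876810
d₂ = d₁ − σ√T = 0.876810 − 0.604299 = 0.272511
N(d₁) = 0.809705,  N(d₂) = 0.607385,  e^(−rT) = 0.761812
E₀ = V₀·N(d₁) − D·e^(−rT)·N(d₂)
   = 261.0818·0.809705 − 242.1659·0.761812·0.607385 = 99.345863
B₀ = V₀ − E₀ = 261.0818 − 99.345863 = 161.735937
e^(−λT) = (B₀·e^(rT)/D − 0.5)/(1 − 0.5) = (161.7359·1.312660/242.1659 − 0.5)/0.5 = 0.75337894
λ = −ln(0.75337894)/3.4701 = 0.081608

B0=161.7359 lambda=0.0816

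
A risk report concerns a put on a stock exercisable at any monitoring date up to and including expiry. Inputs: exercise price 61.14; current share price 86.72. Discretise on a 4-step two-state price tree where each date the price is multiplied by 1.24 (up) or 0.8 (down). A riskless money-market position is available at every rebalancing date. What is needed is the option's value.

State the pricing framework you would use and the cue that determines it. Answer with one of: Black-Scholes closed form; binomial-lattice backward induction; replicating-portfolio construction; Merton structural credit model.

framework: binomial-lattice backward induction

Key observation: with exercise allowed before expiry on a discrete up/down model (4 steps from spot 86.72), the strike-61.14 put's value must be rolled back through the tree testing early exercise at each node.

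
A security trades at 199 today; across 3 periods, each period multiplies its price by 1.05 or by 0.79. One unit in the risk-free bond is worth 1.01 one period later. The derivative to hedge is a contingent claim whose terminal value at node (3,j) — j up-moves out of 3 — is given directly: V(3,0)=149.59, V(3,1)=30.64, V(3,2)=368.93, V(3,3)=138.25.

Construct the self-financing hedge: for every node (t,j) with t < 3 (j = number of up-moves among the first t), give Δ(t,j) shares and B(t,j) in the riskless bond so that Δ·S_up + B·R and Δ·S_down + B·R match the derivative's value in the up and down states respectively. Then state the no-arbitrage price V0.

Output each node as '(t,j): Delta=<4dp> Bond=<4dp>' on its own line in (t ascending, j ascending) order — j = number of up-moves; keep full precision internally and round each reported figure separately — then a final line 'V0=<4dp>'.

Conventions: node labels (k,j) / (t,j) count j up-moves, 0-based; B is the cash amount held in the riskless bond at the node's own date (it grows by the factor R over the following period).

(0,0): Delta=-1.5139 Bond=503.1928
(1,0): Delta=6.4904 Bond=-750.1242
(1,1): Delta=-2.6088 Bond=737.0155
(2,0): Delta=-3.6837 Bond=505.9554
(2,1): Delta=7.8822 Bond=-987.3675
(2,2): Delta=-4.0439 Bond=1059.2498
V0=201.9354

Under the risk-neutral measure, an up-move has probability p* = (R−d)/(u−d) = 0.8462 and values discount at R = 1.01.
At maturity the claim pays: V(3,0)=149.5900, V(3,1)=30.6400, V(3,2)=368.9300, V(3,3)=138.2500
  t=2,j=0: stock 124.1959 → up 130.4057 (V=30.6400), down 98.1148 (V=149.5900). Price 48.4554; hedge Δ=-3.6837, bond B=505.9554.
  t=2,j=1: stock 165.0705 → up 173.3240 (V=368.9300), down 130.4057 (V=30.6400). Price 313.7479; hedge Δ=7.8822, bond B=-987.3675.
  t=2,j=2: stock 219.3975 → up 230.3674 (V=138.2500), down 173.3240 (V=368.9300). Price 172.0190; hedge Δ=-4.0439, bond B=1059.2498.
  t=1,j=0: stock 157.2100 → up 165.0705 (V=313.7479), down 124.1959 (V=48.4554). Price 270.2314; hedge Δ=6.4904, bond B=-750.1242.
  t=1,j=1: stock 208.9500 → up 219.3975 (V=172.0190), down 165.0705 (V=313.7479). Price 191.9044; hedge Δ=-2.6088, bond B=737.0155.
  t=0,j=0: stock 199.0000 → up 208.9500 (V=191.9044), down 157.2100 (V=270.2314). Price 201.9354; hedge Δ=-1.5139, bond B=503.1928.
Sanity check at the root: Δ(0,0)·S0 + B(0,0) reproduces V0 = 201.9354.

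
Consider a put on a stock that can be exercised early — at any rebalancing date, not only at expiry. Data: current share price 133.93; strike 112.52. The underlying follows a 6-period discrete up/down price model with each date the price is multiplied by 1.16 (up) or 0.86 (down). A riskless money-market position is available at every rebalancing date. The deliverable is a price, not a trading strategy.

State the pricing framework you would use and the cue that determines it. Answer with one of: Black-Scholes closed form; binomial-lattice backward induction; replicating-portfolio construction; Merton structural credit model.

framework: binomial-lattice backward induction

Key observation: the defining feature is the embedded early-exercise option across 6 discrete dates on the spot-133.93 tree; pricing the strike-112.52 put means working backward with an exercise test at every node.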